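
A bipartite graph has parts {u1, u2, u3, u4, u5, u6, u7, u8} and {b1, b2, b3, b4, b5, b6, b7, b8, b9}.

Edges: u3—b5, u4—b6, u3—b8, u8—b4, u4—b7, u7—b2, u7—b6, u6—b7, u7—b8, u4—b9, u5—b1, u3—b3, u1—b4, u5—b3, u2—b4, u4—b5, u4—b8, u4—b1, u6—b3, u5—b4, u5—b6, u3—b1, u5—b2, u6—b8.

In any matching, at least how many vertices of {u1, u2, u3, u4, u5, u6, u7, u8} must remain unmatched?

2

One maximum matching: u1→b4, u3→b3, u4→b1, u5→b6, u6→b7, u7→b8.
The set {u1, u2, u8} has only 1 neighbour ({b4}), so by Hall's theorem at most 6 of the 8 left vertices can be matched.
That matches 6 of the 8, leaving 2 unmatched; no matching can do better.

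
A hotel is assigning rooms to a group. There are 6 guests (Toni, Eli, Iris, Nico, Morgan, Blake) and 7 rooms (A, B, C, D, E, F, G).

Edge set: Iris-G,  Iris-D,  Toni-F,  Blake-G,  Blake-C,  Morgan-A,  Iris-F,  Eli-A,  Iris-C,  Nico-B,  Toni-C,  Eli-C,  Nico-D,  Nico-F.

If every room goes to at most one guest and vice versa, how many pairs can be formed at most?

6

For example, pair Toni–F, Eli–C, Iris–D, Nico–B, Morgan–A, Blake–G.
All 6 guests are matched, so no larger matching exists.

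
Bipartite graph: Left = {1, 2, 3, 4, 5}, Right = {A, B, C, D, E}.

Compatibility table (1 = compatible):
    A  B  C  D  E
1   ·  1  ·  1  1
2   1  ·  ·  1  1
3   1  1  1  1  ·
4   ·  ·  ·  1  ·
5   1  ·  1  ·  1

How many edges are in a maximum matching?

5

One maximum matching: 1→B, 2→A, 3→C, 4→D, 5→E.
This saturates every left vertex, so 5 is the maximum.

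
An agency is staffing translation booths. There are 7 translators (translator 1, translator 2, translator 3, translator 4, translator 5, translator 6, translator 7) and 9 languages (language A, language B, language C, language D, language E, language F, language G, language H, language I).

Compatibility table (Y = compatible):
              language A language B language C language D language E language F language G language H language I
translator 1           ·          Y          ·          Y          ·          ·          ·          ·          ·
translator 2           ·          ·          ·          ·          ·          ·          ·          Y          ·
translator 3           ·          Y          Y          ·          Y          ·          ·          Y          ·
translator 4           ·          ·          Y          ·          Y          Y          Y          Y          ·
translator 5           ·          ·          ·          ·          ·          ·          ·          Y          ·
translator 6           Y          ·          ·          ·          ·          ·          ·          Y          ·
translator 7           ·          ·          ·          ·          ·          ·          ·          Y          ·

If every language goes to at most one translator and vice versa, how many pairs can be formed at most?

One maximum matching: translator 1–language D, translator 2–language H, translator 3–language B, translator 4–language F, translator 6–language A.
The set {translator 2, translator 5, translator 7} has only 1 neighbour ({language H}), so by Hall's theorem at most 5 of the 7 translators can be matched.

5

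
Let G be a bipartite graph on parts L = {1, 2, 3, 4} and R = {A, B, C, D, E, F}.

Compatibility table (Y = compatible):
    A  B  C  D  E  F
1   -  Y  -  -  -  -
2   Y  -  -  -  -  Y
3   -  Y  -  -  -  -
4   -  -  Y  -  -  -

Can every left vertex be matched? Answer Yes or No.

No

The set {1, 3} has only 1 neighbour ({B}), so by Hall's theorem at most 3 of the 4 left vertices can be matched.
Hence no matching covers every left vertex.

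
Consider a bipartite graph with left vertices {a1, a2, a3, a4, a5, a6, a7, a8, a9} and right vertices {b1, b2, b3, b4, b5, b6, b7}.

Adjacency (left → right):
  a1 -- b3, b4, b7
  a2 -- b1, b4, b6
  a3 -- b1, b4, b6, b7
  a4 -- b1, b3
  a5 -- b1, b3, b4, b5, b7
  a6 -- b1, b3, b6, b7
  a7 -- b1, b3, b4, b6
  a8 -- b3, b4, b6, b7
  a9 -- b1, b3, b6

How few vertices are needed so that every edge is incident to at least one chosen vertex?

A maximum matching has 6 edges (e.g. a1–b7, a2–b4, a3–b6, a4–b1, a5–b5, a6–b3).
By König's theorem the minimum vertex cover has the same size. One such cover is {a5, b1, b3, b4, b6, b7}.

6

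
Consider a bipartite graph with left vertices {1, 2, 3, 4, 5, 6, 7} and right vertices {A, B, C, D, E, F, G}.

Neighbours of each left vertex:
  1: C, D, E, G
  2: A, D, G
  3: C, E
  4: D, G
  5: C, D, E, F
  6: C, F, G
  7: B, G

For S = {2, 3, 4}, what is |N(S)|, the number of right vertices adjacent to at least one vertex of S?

The union of neighbours of {2, 3, 4} is {A, C, D, E, G}, which has 5 elements.
Since |N(S)| = 5 ≥ |S| = 3, Hall's condition holds for this subset.

5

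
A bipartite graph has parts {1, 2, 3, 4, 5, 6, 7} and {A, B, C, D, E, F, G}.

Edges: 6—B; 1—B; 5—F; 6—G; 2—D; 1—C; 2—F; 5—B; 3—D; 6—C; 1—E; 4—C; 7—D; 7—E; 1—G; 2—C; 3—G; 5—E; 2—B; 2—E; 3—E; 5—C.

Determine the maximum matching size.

A valid assignment of size 6: 1→G, 2→F, 3→D, 4→C, 5→E, 6→B.
The set {1, 2, 3, 4, 5, 6, 7} has only 6 neighbours ({B, C, D, E, F, G}), so by Hall's theorem at most 6 of the 7 left vertices can be matched.

6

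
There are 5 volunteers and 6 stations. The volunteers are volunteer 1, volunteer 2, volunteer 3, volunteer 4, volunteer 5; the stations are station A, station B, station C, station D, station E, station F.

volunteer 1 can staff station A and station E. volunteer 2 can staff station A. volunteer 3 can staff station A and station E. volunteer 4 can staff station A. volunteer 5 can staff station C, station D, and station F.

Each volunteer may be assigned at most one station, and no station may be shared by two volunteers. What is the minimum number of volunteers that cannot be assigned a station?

One maximum matching: volunteer 1-station E, volunteer 2-station A, volunteer 5-station D.
The set {volunteer 1, volunteer 2, volunteer 3, volunteer 4} has only 2 neighbours ({station A, station E}), so by Hall's theorem at most 3 of the 5 volunteers can be matched.
That matches 3 of the 5, leaving 2 unmatched; no matching can do better.

2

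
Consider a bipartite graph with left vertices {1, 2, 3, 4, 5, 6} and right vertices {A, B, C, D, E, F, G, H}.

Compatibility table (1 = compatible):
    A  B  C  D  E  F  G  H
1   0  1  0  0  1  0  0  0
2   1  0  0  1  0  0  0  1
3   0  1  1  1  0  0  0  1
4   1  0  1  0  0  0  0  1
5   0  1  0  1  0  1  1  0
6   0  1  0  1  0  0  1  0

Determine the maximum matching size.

A valid assignment of size 6: 1→E, 2→D, 3→C, 4→H, 5→F, 6→B.
This saturates every left vertex, so 6 is the maximum.

6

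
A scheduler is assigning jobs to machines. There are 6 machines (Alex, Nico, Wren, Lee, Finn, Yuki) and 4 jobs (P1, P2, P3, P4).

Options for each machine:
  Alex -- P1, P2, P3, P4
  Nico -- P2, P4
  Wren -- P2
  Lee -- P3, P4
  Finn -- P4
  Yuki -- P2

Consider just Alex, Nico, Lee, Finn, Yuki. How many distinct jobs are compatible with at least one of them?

4

The union of neighbours of {Alex, Nico, Lee, Finn, Yuki} is {P1, P2, P3, P4}, which has 4 elements.
Since |N(S)| = 4 < |S| = 5, Hall's condition fails for this subset.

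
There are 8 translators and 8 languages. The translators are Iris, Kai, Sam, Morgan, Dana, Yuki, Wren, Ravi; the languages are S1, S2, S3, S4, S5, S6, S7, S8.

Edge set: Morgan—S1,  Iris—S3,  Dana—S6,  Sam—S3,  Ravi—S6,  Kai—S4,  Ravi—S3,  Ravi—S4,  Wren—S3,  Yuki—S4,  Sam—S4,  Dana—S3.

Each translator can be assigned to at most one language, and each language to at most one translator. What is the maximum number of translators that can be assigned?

4

A valid assignment of size 4: Iris-S3, Kai-S4, Morgan-S1, Dana-S6.
The set {Iris, Kai, Sam, Dana, Yuki, Wren, Ravi} has only 3 neighbours ({S3, S4, S6}), so by Hall's theorem at most 4 of the 8 translators can be matched.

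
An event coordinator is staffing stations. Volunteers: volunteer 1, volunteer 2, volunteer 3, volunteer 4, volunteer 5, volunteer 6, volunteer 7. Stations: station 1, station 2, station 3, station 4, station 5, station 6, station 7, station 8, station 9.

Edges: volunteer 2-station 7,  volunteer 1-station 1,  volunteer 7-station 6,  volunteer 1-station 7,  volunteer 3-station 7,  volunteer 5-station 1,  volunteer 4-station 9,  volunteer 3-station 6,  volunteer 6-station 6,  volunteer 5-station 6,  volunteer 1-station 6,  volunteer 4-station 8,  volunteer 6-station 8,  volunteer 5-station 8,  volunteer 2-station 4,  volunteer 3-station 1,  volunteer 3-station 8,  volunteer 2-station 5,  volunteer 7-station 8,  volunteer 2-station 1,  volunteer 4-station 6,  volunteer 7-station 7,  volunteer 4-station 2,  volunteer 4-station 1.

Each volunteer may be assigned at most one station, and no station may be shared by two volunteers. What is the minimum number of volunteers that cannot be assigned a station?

One maximum matching: volunteer 1→station 7, volunteer 2→station 5, volunteer 3→station 1, volunteer 4→station 2, volunteer 5→station 6, volunteer 6→station 8.
The set {volunteer 1, volunteer 3, volunteer 5, volunteer 6, volunteer 7} has only 4 neighbours ({station 1, station 6, station 7, station 8}), so by Hall's theorem at most 6 of the 7 volunteers can be matched.
That matches 6 of the 7, leaving 1 unmatched; no matching can do better.

1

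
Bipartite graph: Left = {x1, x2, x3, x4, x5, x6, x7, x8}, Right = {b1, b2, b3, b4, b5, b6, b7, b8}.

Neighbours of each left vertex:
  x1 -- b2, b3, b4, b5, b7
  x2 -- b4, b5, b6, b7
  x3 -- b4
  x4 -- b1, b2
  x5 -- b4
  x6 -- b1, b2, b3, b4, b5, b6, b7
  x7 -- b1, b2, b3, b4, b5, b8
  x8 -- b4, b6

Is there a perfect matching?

No

The set {x3, x5} has only 1 neighbour ({b4}), so by Hall's theorem at most 7 of the 8 left vertices can be matched.
Hence no matching covers every left vertex.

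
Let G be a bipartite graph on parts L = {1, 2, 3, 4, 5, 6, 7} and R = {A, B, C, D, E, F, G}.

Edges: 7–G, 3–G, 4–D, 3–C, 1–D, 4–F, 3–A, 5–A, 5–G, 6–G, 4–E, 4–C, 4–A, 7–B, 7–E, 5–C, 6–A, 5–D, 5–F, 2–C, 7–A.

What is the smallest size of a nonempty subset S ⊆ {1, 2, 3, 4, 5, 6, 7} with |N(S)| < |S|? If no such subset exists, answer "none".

none

A matching saturating every left vertex exists, for instance 1→D, 2→C, 3→A, 4→E, 5→F, 6→G, 7→B.
By Hall's marriage theorem, this means |N(S)| ≥ |S| for every subset S, so no violating subset exists.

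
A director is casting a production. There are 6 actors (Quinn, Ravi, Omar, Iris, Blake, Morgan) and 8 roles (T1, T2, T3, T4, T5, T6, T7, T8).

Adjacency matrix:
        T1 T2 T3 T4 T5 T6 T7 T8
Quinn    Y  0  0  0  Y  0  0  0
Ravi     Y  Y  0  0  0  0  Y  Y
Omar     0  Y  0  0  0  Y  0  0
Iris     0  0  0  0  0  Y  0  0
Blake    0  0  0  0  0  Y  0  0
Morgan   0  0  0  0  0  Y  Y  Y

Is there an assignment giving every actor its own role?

No

The set {Iris, Blake} has only 1 neighbour ({T6}), so by Hall's theorem at most 5 of the 6 actors can be matched.
Hence no matching covers every actor.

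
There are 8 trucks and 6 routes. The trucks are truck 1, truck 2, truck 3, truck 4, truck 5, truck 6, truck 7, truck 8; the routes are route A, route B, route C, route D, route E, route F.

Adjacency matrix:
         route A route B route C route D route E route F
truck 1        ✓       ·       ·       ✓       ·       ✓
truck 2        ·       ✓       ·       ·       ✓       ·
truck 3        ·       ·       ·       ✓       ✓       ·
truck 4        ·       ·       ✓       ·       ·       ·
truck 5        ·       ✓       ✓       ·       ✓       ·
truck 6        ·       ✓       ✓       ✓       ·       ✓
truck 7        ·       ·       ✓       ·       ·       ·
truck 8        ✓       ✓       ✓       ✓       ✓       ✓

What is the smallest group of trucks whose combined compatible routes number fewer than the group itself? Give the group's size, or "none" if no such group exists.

2

Take S = {truck 4, truck 7}. Its neighbourhood is {route C}, so |N(S)| = 1 < |S| = 2.
No single vertex violates Hall's condition since each has at least one neighbour, so 2 is the minimum.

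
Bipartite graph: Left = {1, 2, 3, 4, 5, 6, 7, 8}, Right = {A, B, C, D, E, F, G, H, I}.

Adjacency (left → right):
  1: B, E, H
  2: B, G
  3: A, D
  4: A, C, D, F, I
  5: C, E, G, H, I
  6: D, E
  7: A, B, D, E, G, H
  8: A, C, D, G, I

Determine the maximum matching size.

8

One maximum matching: 1–H, 2–B, 3–D, 4–F, 5–I, 6–E, 7–A, 8–G.
This saturates every left vertex, so 8 is the maximum.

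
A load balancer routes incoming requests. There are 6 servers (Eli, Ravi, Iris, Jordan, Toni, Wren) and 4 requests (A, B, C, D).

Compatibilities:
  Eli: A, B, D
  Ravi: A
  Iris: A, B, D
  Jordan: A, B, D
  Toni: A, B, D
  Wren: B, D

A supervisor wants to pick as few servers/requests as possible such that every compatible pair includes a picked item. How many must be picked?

A maximum matching has 3 edges (e.g. Eli–D, Ravi–A, Iris–B).
By König's theorem the minimum vertex cover has the same size. One such cover is {A, B, D}.

3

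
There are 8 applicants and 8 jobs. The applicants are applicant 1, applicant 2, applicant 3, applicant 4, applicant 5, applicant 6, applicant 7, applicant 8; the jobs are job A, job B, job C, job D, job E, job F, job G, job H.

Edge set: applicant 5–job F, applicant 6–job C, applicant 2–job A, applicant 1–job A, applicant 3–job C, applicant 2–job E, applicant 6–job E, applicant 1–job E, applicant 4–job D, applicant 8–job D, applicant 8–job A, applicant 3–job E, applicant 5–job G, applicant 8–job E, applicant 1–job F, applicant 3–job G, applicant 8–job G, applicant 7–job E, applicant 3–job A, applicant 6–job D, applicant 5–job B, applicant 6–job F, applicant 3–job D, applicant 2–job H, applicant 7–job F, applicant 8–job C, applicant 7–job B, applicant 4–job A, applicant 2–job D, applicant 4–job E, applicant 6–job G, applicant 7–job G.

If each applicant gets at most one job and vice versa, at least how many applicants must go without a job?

A valid assignment of size 8: applicant 1→job E, applicant 2→job H, applicant 3→job C, applicant 4→job A, applicant 5→job B, applicant 6→job F, applicant 7→job G, applicant 8→job D.
This saturates every applicant, so 8 is the maximum.
That matches 8 of the 8, leaving 0 unmatched; no matching can do better.

0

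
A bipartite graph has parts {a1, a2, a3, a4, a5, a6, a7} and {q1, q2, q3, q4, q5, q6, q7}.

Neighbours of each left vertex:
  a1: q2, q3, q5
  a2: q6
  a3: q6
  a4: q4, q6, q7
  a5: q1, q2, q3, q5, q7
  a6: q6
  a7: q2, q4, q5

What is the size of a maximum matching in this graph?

One maximum matching: a1-q5, a2-q6, a4-q4, a5-q7, a7-q2.
The set {a2, a3, a6} has only 1 neighbour ({q6}), so by Hall's theorem at most 5 of the 7 left vertices can be matched.

5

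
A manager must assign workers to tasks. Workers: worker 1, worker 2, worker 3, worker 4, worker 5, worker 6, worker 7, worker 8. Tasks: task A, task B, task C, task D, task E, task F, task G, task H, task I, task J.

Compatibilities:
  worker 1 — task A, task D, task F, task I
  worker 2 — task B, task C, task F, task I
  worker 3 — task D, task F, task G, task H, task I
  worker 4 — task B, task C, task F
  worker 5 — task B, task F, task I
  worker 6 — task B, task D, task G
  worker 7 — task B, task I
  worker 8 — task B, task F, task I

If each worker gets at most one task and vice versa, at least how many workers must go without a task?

A valid assignment of size 7: worker 1–task A, worker 2–task F, worker 3–task D, worker 4–task C, worker 5–task B, worker 6–task G, worker 7–task I.
The set {worker 2, worker 4, worker 5, worker 7, worker 8} has only 4 neighbours ({task B, task C, task F, task I}), so by Hall's theorem at most 7 of the 8 workers can be matched.
That matches 7 of the 8, leaving 1 unmatched; no matching can do better.

1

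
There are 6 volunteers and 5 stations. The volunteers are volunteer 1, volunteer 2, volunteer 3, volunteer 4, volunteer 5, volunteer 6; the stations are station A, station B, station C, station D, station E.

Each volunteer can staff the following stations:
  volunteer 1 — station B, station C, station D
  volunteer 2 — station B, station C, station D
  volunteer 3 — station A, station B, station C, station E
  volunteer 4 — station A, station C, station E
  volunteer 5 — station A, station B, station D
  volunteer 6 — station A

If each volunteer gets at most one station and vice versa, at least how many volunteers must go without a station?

1

A valid assignment of size 5: volunteer 1-station D, volunteer 2-station B, volunteer 3-station E, volunteer 4-station C, volunteer 5-station A.
The set {volunteer 1, volunteer 2, volunteer 3, volunteer 4, volunteer 5, volunteer 6} has only 5 neighbours ({station A, station B, station C, station D, station E}), so by Hall's theorem at most 5 of the 6 volunteers can be matched.
That matches 5 of the 6, leaving 1 unmatched; no matching can do better.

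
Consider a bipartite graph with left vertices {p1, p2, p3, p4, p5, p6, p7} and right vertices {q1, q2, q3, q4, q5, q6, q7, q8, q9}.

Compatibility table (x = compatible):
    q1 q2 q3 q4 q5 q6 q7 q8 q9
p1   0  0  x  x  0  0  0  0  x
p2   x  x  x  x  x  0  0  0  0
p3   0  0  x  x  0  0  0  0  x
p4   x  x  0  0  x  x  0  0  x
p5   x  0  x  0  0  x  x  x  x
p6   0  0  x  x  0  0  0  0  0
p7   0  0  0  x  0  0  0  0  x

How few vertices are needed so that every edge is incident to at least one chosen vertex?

The 6 edges p1–q9, p2–q2, p3–q3, p4–q1, p5–q6, p6–q4 form a matching, so any vertex cover needs at least 6 vertices (one per matched edge).
Conversely {p2, p4, p5, q3, q4, q9} meets every edge and has exactly 6 vertices, so 6 is optimal.

6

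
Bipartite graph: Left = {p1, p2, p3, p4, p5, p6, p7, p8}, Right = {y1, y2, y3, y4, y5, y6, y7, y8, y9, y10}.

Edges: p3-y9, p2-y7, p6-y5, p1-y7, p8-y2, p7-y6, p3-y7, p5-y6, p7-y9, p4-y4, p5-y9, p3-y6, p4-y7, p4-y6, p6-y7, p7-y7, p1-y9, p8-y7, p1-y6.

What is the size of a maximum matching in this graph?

One maximum matching: p1→y9, p2→y7, p3→y6, p4→y4, p6→y5, p8→y2.
The set {p1, p2, p3, p5, p7} has only 3 neighbours ({y6, y7, y9}), so by Hall's theorem at most 6 of the 8 left vertices can be matched.

6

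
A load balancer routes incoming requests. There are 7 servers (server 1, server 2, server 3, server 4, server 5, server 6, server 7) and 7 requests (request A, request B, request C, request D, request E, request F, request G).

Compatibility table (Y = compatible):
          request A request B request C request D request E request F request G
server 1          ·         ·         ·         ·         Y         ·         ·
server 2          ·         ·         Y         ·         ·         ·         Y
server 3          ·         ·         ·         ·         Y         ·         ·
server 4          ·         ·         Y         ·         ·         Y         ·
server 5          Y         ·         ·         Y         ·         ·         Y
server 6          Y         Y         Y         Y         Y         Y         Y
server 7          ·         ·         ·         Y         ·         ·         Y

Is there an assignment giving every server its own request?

No

The set {server 1, server 3} has only 1 neighbour ({request E}), so by Hall's theorem at most 6 of the 7 servers can be matched.
Hence no matching covers every server.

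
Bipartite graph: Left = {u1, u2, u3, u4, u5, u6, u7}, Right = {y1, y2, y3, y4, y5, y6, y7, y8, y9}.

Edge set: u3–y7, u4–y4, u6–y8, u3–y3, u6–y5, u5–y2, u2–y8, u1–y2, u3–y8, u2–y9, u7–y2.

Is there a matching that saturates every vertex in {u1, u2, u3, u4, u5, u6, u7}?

No

The set {u1, u5, u7} has only 1 neighbour ({y2}), so by Hall's theorem at most 5 of the 7 left vertices can be matched.
Hence no matching covers every left vertex.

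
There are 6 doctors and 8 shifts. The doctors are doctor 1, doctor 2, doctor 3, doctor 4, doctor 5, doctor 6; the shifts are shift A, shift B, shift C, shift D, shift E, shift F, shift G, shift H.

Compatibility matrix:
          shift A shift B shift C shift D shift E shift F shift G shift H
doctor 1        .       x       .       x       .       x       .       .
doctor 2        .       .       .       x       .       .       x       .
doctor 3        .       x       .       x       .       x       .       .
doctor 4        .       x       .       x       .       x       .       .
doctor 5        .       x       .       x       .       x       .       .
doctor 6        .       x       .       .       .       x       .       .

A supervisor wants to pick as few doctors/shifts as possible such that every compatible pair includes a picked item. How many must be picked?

The 4 edges doctor 1–shift B, doctor 2–shift G, doctor 3–shift D, doctor 4–shift F form a matching, so any vertex cover needs at least 4 vertices (one per matched edge).
Conversely {doctor 2, shift B, shift D, shift F} meets every edge and has exactly 4 vertices, so 4 is optimal.

4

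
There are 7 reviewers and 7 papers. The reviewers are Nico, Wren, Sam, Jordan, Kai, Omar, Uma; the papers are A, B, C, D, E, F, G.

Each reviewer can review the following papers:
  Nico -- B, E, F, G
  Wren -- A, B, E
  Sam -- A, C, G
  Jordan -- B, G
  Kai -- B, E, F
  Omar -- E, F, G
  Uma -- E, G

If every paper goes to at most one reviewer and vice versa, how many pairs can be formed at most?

One maximum matching: Nico→B, Wren→A, Sam→C, Jordan→G, Kai→F, Omar→E.
The set {Nico, Jordan, Kai, Omar, Uma} has only 4 neighbours ({B, E, F, G}), so by Hall's theorem at most 6 of the 7 reviewers can be matched.

6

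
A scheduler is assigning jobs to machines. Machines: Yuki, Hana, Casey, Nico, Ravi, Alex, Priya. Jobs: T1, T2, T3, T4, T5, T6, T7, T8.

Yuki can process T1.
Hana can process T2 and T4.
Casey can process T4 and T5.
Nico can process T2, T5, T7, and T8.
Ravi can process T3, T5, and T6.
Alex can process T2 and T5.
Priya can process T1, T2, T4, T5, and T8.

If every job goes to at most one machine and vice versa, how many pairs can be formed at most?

A valid assignment of size 7: Yuki→T1, Hana→T2, Casey→T4, Nico→T7, Ravi→T6, Alex→T5, Priya→T8.
This saturates every machine, so 7 is the maximum.

7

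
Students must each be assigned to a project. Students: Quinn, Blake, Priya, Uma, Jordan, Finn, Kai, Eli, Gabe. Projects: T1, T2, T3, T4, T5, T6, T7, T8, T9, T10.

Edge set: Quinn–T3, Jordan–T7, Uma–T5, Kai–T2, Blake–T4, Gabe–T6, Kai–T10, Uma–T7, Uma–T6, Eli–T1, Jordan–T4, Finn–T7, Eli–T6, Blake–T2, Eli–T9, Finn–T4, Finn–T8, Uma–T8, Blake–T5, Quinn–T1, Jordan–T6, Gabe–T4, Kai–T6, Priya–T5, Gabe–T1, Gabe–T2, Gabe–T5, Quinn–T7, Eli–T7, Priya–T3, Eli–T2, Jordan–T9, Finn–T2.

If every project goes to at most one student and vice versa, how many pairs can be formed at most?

9

A valid assignment of size 9: Quinn-T1, Blake-T5, Priya-T3, Uma-T8, Jordan-T9, Finn-T2, Kai-T10, Eli-T7, Gabe-T4.
This saturates every student, so 9 is the maximum.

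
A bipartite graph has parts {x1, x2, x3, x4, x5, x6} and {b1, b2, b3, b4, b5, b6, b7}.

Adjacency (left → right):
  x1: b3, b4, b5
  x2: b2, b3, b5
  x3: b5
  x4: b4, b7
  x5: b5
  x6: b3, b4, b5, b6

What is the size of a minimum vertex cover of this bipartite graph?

{x1, x2, x4, x6, b5} is a vertex cover of size 5: every edge has an endpoint in this set.
No smaller cover exists because x1–b4, x2–b2, x3–b5, x4–b7, x6–b3 is a matching of size 5, and a cover must include an endpoint of each of these disjoint edges (König's theorem).

5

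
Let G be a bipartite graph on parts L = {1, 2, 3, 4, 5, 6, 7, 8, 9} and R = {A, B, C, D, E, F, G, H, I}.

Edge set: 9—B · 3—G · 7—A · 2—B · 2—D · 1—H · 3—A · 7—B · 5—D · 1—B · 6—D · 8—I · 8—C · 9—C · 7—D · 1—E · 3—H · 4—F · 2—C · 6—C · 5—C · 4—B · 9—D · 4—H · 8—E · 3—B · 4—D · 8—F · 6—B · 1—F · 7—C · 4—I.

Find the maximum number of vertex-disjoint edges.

8

A valid assignment of size 8: 1→H, 2→C, 3→G, 4→F, 5→D, 6→B, 7→A, 8→E.
The set {2, 5, 6, 9} has only 3 neighbours ({B, C, D}), so by Hall's theorem at most 8 of the 9 left vertices can be matched.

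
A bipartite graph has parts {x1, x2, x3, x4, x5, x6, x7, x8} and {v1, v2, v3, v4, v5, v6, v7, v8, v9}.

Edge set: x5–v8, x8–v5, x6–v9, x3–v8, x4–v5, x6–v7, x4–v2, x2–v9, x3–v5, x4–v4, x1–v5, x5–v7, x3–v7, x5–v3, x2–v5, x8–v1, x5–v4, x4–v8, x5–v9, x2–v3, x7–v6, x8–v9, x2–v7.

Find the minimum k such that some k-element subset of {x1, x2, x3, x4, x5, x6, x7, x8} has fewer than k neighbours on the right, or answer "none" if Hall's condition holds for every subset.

none

A matching saturating every left vertex exists, for instance x1→v5, x2→v9, x3→v8, x4→v2, x5→v3, x6→v7, x7→v6, x8→v1.
By Hall's marriage theorem, this means |N(S)| ≥ |S| for every subset S, so no violating subset exists.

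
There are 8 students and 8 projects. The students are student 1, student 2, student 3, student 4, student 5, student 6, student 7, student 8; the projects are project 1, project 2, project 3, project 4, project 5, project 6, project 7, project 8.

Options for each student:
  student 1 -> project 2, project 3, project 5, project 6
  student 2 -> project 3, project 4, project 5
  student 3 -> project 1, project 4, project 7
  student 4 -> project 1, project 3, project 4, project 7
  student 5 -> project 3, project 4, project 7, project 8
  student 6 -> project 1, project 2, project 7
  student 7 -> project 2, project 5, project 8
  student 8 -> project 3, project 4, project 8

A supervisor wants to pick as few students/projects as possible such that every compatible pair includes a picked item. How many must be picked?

A maximum matching has 8 edges (e.g. student 1–project 6, student 2–project 5, student 3–project 7, student 4–project 1, student 5–project 3, student 6–project 2, student 7–project 8, student 8–project 4).
By König's theorem the minimum vertex cover has the same size. One such cover is {student 1, student 2, student 3, student 4, student 5, student 6, student 7, student 8}.

8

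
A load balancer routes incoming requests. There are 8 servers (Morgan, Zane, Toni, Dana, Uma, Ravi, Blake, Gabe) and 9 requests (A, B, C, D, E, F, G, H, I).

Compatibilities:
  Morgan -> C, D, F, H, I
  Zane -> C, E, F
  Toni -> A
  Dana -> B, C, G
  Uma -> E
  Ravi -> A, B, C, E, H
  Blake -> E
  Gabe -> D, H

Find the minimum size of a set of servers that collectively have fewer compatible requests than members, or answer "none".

2

Take S = {Uma, Blake}. Its neighbourhood is {E}, so |N(S)| = 1 < |S| = 2.
No single vertex violates Hall's condition since each has at least one neighbour, so 2 is the minimum.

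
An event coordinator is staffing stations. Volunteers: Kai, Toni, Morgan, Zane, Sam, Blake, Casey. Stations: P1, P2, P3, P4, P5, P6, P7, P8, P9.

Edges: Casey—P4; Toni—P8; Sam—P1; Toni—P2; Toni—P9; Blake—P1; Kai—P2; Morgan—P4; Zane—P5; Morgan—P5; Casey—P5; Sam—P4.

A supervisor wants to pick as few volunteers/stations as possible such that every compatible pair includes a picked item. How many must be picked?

5

A maximum matching has 5 edges (e.g. Kai–P2, Toni–P9, Morgan–P4, Zane–P5, Sam–P1).
By König's theorem the minimum vertex cover has the same size. One such cover is {Kai, Toni, P1, P4, P5}.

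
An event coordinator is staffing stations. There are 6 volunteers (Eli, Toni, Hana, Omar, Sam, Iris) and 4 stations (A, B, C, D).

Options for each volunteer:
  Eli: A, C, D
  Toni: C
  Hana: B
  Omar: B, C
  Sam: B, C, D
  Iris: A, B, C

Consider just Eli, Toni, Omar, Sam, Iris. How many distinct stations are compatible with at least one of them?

The union of neighbours of {Eli, Toni, Omar, Sam, Iris} is {A, B, C, D}, which has 4 elements.
Since |N(S)| = 4 < |S| = 5, Hall's condition fails for this subset.

4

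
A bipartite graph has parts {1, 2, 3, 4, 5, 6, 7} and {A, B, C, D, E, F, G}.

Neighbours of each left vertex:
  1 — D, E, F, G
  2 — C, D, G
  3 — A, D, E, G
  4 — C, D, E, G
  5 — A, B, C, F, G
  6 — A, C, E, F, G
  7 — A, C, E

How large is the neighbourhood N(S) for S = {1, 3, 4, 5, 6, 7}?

7

The union of neighbours of {1, 3, 4, 5, 6, 7} is {A, B, C, D, E, F, G}, which has 7 elements.
Since |N(S)| = 7 ≥ |S| = 6, Hall's condition holds for this subset.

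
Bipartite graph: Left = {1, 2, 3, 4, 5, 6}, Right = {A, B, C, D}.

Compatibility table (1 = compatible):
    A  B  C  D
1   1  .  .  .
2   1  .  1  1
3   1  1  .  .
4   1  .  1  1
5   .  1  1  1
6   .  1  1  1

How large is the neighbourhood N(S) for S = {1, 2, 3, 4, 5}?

4

The union of neighbours of {1, 2, 3, 4, 5} is {A, B, C, D}, which has 4 elements.
Since |N(S)| = 4 < |S| = 5, Hall's condition fails for this subset.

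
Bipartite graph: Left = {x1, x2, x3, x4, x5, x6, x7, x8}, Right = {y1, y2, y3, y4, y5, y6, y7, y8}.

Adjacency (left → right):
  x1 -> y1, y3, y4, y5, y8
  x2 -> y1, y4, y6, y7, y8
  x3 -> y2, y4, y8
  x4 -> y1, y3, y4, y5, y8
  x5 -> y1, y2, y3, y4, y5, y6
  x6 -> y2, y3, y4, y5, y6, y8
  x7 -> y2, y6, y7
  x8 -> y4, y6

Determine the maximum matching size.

For example, pair x1-y5, x2-y7, x3-y8, x4-y1, x5-y3, x6-y6, x7-y2, x8-y4.
This saturates every left vertex, so 8 is the maximum.

8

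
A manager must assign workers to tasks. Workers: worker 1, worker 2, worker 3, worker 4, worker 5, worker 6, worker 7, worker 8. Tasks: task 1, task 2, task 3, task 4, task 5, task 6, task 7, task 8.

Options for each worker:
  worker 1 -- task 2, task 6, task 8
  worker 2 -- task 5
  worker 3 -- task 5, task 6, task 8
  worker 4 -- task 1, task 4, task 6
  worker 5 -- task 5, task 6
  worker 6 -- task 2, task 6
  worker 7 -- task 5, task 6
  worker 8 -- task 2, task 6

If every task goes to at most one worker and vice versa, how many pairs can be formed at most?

5

For example, pair worker 1–task 2, worker 2–task 5, worker 3–task 8, worker 4–task 1, worker 5–task 6.
The set {worker 1, worker 2, worker 3, worker 5, worker 6, worker 7, worker 8} has only 4 neighbours ({task 2, task 5, task 6, task 8}), so by Hall's theorem at most 5 of the 8 workers can be matched.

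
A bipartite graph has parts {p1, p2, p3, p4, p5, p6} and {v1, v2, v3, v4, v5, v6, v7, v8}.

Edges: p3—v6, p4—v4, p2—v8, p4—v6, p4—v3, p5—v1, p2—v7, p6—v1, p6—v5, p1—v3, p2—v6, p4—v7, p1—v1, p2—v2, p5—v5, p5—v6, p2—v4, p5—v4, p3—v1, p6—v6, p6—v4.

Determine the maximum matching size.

A valid assignment of size 6: p1–v3, p2–v2, p3–v1, p4–v7, p5–v4, p6–v6.
All 6 left vertices are matched, so no larger matching exists.

6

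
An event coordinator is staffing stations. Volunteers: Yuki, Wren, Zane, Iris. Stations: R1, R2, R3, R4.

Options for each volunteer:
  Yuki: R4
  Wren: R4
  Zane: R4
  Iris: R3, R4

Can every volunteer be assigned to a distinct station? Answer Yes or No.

The set {Yuki, Wren, Zane} has only 1 neighbour ({R4}), so by Hall's theorem at most 2 of the 4 volunteers can be matched.
Hence no matching covers every volunteer.

No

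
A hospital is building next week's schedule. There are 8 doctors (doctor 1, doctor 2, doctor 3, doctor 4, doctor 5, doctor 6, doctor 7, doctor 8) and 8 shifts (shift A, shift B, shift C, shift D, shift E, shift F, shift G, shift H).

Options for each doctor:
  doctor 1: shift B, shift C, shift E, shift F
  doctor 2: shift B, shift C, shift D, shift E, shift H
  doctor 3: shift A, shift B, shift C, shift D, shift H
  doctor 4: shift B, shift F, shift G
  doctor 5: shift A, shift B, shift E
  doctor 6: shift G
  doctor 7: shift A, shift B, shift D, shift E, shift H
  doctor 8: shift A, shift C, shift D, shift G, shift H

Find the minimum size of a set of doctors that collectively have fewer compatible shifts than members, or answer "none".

A matching saturating every doctor exists, for instance doctor 1→shift C, doctor 2→shift H, doctor 3→shift B, doctor 4→shift F, doctor 5→shift E, doctor 6→shift G, doctor 7→shift D, doctor 8→shift A.
By Hall's marriage theorem, this means |N(S)| ≥ |S| for every subset S, so no violating subset exists.

none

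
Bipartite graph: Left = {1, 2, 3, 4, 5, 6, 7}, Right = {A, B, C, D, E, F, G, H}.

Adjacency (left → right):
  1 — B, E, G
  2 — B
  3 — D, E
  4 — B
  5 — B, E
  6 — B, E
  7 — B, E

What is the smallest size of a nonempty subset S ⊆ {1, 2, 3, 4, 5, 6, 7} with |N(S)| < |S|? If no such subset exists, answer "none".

Take S = {2, 4}. Its neighbourhood is {B}, so |N(S)| = 1 < |S| = 2.
No single vertex violates Hall's condition since each has at least one neighbour, so 2 is the minimum.

2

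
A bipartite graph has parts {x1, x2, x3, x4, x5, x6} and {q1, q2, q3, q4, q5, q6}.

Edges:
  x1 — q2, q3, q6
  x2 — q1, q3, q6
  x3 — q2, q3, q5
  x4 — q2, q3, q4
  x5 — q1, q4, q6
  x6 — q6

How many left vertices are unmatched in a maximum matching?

A valid assignment of size 6: x1→q3, x2→q1, x3→q5, x4→q2, x5→q4, x6→q6.
This saturates every left vertex, so 6 is the maximum.
That matches 6 of the 6, leaving 0 unmatched; no matching can do better.

0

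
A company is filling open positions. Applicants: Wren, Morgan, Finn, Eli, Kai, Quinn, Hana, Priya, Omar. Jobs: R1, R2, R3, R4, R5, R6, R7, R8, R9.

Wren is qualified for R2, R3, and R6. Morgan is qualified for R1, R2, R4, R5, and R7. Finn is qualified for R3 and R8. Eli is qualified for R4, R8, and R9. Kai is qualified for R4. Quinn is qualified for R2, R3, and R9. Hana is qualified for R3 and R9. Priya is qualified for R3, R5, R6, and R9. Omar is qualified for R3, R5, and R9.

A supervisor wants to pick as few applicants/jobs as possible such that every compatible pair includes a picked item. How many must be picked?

{Morgan, R2, R3, R4, R5, R6, R8, R9} is a vertex cover of size 8: every edge has an endpoint in this set.
No smaller cover exists because Wren–R6, Morgan–R1, Finn–R3, Eli–R8, Kai–R4, Quinn–R2, Hana–R9, Priya–R5 is a matching of size 8, and a cover must include an endpoint of each of these disjoint edges (König's theorem).

8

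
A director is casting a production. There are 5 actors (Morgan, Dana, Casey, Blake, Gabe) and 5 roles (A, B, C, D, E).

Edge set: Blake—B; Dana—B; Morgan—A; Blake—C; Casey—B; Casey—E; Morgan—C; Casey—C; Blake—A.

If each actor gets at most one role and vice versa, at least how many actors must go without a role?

For example, pair Morgan→A, Dana→B, Casey→E, Blake→C.
The set {Gabe} has only 0 neighbours (∅), so by Hall's theorem at most 4 of the 5 actors can be matched.
That matches 4 of the 5, leaving 1 unmatched; no matching can do better.

1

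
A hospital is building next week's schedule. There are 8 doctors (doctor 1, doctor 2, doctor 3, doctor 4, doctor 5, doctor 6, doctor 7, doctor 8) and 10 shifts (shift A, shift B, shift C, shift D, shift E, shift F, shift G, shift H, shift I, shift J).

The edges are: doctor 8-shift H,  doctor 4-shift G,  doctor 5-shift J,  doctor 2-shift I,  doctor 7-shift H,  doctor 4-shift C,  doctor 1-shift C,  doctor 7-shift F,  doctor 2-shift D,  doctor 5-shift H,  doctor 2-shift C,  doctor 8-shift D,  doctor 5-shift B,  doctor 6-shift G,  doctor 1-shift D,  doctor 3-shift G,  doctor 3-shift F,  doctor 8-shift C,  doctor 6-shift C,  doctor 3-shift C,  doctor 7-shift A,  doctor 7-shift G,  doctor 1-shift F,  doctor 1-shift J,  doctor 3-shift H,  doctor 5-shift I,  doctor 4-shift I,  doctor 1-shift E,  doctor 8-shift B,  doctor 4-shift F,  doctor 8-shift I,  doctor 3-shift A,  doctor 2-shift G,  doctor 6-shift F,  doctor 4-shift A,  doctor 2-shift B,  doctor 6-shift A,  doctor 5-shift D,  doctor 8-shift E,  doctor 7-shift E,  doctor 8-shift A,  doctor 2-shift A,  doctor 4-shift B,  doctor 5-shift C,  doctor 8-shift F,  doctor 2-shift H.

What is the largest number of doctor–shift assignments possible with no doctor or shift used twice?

One maximum matching: doctor 1–shift D, doctor 2–shift B, doctor 3–shift G, doctor 4–shift I, doctor 5–shift J, doctor 6–shift C, doctor 7–shift F, doctor 8–shift A.
This saturates every doctor, so 8 is the maximum.

8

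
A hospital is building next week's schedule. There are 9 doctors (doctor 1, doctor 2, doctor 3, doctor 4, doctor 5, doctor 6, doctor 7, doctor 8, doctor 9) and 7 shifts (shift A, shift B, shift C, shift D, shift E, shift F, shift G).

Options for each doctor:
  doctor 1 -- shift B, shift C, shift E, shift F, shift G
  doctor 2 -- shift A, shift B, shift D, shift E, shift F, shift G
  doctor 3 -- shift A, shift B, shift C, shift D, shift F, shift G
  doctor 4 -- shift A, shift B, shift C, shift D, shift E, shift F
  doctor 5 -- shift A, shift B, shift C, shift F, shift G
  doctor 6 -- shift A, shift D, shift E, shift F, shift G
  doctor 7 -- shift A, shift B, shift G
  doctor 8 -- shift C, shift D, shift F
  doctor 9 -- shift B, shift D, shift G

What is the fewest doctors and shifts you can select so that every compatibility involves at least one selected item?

7

The 7 edges doctor 1–shift E, doctor 2–shift D, doctor 3–shift C, doctor 4–shift B, doctor 5–shift F, doctor 6–shift A, doctor 7–shift G form a matching, so any vertex cover needs at least 7 vertices (one per matched edge).
Conversely {shift A, shift B, shift C, shift D, shift E, shift F, shift G} meets every edge and has exactly 7 vertices, so 7 is optimal.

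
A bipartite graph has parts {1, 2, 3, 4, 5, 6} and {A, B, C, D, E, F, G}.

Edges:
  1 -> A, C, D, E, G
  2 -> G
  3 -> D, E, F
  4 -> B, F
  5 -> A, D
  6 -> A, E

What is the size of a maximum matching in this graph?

6

A valid assignment of size 6: 1→C, 2→G, 3→D, 4→B, 5→A, 6→E.
This saturates every left vertex, so 6 is the maximum.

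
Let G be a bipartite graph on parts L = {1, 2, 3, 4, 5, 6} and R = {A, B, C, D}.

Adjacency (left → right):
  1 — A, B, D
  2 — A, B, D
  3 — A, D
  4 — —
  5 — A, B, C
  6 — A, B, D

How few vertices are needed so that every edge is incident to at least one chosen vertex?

4

{5, A, B, D} is a vertex cover of size 4: every edge has an endpoint in this set.
No smaller cover exists because 1–B, 2–A, 3–D, 5–C is a matching of size 4, and a cover must include an endpoint of each of these disjoint edges (König's theorem).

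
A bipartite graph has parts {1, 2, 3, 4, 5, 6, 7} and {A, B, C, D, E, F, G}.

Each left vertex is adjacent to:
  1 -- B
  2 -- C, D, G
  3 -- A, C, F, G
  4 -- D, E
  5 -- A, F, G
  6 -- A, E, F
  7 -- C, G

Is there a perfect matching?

Yes

A valid assignment of size 7: 1→B, 2→D, 3→F, 4→E, 5→G, 6→A, 7→C.
All 7 left vertices are covered.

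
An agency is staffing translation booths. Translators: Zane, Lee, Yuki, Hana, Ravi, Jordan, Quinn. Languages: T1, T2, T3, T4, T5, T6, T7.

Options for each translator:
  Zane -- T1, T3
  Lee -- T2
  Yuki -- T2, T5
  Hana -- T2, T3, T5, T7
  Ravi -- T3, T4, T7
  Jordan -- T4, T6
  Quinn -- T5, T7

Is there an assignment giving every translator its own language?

For example, pair Zane→T1, Lee→T2, Yuki→T5, Hana→T3, Ravi→T4, Jordan→T6, Quinn→T7.
Every translator is matched, so this is a perfect matching.

Yes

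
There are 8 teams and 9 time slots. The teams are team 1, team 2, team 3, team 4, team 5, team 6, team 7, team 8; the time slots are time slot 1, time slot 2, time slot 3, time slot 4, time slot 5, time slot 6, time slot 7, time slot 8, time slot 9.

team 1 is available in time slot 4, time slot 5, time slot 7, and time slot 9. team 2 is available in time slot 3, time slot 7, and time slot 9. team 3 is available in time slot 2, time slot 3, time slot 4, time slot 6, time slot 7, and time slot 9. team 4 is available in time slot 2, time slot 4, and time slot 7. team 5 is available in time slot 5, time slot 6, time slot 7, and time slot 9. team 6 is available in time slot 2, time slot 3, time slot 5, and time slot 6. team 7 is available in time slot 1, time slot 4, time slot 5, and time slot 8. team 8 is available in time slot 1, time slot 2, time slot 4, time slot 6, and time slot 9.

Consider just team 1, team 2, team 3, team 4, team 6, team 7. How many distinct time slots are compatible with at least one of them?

The union of neighbours of {team 1, team 2, team 3, team 4, team 6, team 7} is {time slot 1, time slot 2, time slot 3, time slot 4, time slot 5, time slot 6, time slot 7, time slot 8, time slot 9}, which has 9 elements.
Since |N(S)| = 9 ≥ |S| = 6, Hall's condition holds for this subset.

9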